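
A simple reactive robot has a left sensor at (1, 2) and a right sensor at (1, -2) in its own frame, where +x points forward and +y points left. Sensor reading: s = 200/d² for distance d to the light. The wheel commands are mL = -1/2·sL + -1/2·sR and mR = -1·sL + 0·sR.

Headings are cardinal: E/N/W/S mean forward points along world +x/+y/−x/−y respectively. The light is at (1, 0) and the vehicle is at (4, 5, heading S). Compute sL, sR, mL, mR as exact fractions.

left sensor world pos  = (6, 4); dL² = 41
right sensor world pos = (2, 4); dR² = 17
sL = 200/41 = 200/41
sR = 200/17 = 200/17
mL = -1/2·sL + -1/2·sR = -5800/697
mR = -1·sL + 0·sR = -200/41

200/41 200/17 -5800/697 -200/41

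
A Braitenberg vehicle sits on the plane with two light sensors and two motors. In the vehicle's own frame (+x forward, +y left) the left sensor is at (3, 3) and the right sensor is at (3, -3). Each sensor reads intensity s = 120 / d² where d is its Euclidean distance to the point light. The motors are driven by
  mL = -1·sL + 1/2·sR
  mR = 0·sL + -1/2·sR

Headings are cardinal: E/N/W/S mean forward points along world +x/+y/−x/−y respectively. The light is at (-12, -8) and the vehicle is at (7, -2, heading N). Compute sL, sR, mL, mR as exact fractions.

120/337 24/113 -9516/38081 -12/113

left sensor world pos  = (4, 1); dL² = 337
right sensor world pos = (10, 1); dR² = 565
sL = 120/337 = 120/337
sR = 120/565 = 24/113
mL = -1·sL + 1/2·sR = -9516/38081
mR = 0·sL + -1/2·sR = -12/113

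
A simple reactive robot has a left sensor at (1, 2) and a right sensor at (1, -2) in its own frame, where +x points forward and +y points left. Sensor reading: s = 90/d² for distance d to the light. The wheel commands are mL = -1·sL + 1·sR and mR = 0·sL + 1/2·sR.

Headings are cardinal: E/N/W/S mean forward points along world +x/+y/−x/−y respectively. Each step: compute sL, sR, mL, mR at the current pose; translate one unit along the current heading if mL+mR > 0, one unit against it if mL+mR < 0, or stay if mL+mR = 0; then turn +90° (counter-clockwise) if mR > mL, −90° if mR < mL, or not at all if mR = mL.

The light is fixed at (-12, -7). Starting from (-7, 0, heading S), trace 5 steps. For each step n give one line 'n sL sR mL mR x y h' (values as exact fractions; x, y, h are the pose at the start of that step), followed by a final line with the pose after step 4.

n=0: pose=(-7,0,S); sL=18/17, sR=2; mL=16/17, mR=1; mL+mR=33/17 → advance +1; mR−mL=1/17 → turn +1·90°
n=1: pose=(-7,-1,E); sL=9/10, sR=45/26; mL=54/65, mR=45/52; mL+mR=441/260 → advance +1; mR−mL=9/260 → turn +1·90°
n=2: pose=(-6,-1,N); sL=18/13, sR=90/113; mL=-864/1469, mR=45/113; mL+mR=-279/1469 → advance -1; mR−mL=1449/1469 → turn +1·90°
n=3: pose=(-6,-2,W); sL=45/17, sR=45/37; mL=-900/629, mR=45/74; mL+mR=-1035/1258 → advance -1; mR−mL=2565/1258 → turn +1·90°
n=4: pose=(-5,-2,S); sL=90/97, sR=90/41; mL=5040/3977, mR=45/41; mL+mR=9405/3977 → advance +1; mR−mL=-675/3977 → turn -1·90°

0 18/17 2 16/17 1 -7 0 S
1 9/10 45/26 54/65 45/52 -7 -1 E
2 18/13 90/113 -864/1469 45/113 -6 -1 N
3 45/17 45/37 -900/629 45/74 -6 -2 W
4 90/97 90/41 5040/3977 45/41 -5 -2 S
final -5 -3 W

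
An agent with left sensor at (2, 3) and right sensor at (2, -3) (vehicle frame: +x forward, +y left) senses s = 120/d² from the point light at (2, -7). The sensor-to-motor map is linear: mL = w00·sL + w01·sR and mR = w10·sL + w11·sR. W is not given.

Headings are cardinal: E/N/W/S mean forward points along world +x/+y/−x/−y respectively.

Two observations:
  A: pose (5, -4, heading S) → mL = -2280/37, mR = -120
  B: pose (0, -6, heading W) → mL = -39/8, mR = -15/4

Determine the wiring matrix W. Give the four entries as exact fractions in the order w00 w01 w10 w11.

obs A: pose=(5,-4,S) → sL=120/37, sR=120, mL=-2280/37, mR=-120
obs B: pose=(0,-6,W) → sL=6, sR=15/4, mL=-39/8, mR=-15/4
sensor matrix S = [[120/37, 120], [6, 15/4]]; det S = -26190/37
solve [mL_A; mL_B] = S·[w00; w01] and [mR_A; mR_B] = S·[w10; w11]:
  w00 = -1/2, w01 = -1/2, w10 = 0, w11 = -1

-1/2 -1/2 0 -1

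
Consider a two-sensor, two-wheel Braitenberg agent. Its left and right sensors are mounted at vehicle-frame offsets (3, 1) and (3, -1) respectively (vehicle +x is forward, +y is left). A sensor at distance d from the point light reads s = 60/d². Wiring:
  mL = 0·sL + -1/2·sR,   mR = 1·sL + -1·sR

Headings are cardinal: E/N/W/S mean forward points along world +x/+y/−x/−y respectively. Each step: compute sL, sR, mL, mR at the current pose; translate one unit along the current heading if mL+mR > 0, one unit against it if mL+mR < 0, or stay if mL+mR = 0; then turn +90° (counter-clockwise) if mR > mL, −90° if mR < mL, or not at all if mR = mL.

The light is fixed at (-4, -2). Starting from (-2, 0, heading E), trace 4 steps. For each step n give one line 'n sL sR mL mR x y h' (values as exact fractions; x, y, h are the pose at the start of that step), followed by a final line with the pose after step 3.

n=0: pose=(-2,0,E); sL=30/17, sR=30/13; mL=-15/13, mR=-120/221; mL+mR=-375/221 → advance -1; mR−mL=135/221 → turn +1·90°
n=1: pose=(-3,0,N); sL=12/5, sR=60/29; mL=-30/29, mR=48/145; mL+mR=-102/145 → advance -1; mR−mL=198/145 → turn +1·90°
n=2: pose=(-3,-1,W); sL=15, sR=15/2; mL=-15/4, mR=15/2; mL+mR=15/4 → advance +1; mR−mL=45/4 → turn +1·90°
n=3: pose=(-4,-1,S); sL=12, sR=12; mL=-6, mR=0; mL+mR=-6 → advance -1; mR−mL=6 → turn +1·90°

0 30/17 30/13 -15/13 -120/221 -2 0 E
1 12/5 60/29 -30/29 48/145 -3 0 N
2 15 15/2 -15/4 15/2 -3 -1 W
3 12 12 -6 0 -4 -1 S
final -4 0 E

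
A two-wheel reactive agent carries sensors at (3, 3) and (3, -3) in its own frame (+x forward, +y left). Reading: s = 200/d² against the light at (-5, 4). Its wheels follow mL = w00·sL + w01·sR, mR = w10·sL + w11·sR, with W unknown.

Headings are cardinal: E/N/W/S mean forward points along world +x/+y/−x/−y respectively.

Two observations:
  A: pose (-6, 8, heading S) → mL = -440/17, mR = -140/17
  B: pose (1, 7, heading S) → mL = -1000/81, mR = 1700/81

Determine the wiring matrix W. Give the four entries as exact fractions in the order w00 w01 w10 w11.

obs A: pose=(-6,8,S) → sL=40, sR=200/17, mL=-440/17, mR=-140/17
obs B: pose=(1,7,S) → sL=200/81, sR=200/9, mL=-1000/81, mR=1700/81
sensor matrix S = [[40, 200/17], [200/81, 200/9]]; det S = 1184000/1377
solve [mL_A; mL_B] = S·[w00; w01] and [mR_A; mR_B] = S·[w10; w11]:
  w00 = -1/2, w01 = -1/2, w10 = -1/2, w11 = 1

-1/2 -1/2 -1/2 1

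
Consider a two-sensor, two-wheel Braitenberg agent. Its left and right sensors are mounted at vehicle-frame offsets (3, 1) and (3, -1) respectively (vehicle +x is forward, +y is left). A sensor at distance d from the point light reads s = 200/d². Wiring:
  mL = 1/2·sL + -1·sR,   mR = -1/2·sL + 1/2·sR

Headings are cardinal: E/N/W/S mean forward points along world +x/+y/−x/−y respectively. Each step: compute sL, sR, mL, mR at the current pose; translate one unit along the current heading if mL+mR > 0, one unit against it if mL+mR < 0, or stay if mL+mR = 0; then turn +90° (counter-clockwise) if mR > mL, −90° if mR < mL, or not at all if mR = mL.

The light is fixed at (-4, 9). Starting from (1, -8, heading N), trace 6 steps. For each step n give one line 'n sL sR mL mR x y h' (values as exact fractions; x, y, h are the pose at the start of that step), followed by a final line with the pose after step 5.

0 50/53 25/29 -600/1537 -125/3074 1 -8 N
1 40/73 200/293 -8740/21389 1440/21389 1 -9 W
2 20/49 100/233 -2570/11417 120/11417 2 -9 S
3 200/337 40/81 -5380/27297 -1360/27297 2 -8 E
4 50/53 25/29 -600/1537 -125/3074 1 -8 N
5 40/73 200/293 -8740/21389 1440/21389 1 -9 W
final 2 -9 S

n=0: pose=(1,-8,N); sL=50/53, sR=25/29; mL=-600/1537, mR=-125/3074; mL+mR=-25/58 → advance -1; mR−mL=1075/3074 → turn +1·90°
n=1: pose=(1,-9,W); sL=40/73, sR=200/293; mL=-8740/21389, mR=1440/21389; mL+mR=-100/293 → advance -1; mR−mL=10180/21389 → turn +1·90°
n=2: pose=(2,-9,S); sL=20/49, sR=100/233; mL=-2570/11417, mR=120/11417; mL+mR=-50/233 → advance -1; mR−mL=2690/11417 → turn +1·90°
n=3: pose=(2,-8,E); sL=200/337, sR=40/81; mL=-5380/27297, mR=-1360/27297; mL+mR=-20/81 → advance -1; mR−mL=1340/9099 → turn +1·90°
n=4: pose=(1,-8,N); sL=50/53, sR=25/29; mL=-600/1537, mR=-125/3074; mL+mR=-25/58 → advance -1; mR−mL=1075/3074 → turn +1·90°
n=5: pose=(1,-9,W); sL=40/73, sR=200/293; mL=-8740/21389, mR=1440/21389; mL+mR=-100/293 → advance -1; mR−mL=10180/21389 → turn +1·90°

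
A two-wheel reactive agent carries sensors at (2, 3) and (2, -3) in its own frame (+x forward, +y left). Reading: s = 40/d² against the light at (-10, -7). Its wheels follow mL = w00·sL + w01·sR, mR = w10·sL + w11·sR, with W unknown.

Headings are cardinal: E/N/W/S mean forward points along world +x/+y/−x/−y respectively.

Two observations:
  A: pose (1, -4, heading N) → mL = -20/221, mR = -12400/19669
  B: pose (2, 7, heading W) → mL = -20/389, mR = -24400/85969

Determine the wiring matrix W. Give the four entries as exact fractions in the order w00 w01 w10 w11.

0 -1/2 -1 -1

obs A: pose=(1,-4,N) → sL=40/89, sR=40/221, mL=-20/221, mR=-12400/19669
obs B: pose=(2,7,W) → sL=40/221, sR=40/389, mL=-20/389, mR=-24400/85969
sensor matrix S = [[40/89, 40/221], [40/221, 40/389]]; det S = 22752000/1690924261
solve [mL_A; mL_B] = S·[w00; w01] and [mR_A; mR_B] = S·[w10; w11]:
  w00 = 0, w01 = -1/2, w10 = -1, w11 = -1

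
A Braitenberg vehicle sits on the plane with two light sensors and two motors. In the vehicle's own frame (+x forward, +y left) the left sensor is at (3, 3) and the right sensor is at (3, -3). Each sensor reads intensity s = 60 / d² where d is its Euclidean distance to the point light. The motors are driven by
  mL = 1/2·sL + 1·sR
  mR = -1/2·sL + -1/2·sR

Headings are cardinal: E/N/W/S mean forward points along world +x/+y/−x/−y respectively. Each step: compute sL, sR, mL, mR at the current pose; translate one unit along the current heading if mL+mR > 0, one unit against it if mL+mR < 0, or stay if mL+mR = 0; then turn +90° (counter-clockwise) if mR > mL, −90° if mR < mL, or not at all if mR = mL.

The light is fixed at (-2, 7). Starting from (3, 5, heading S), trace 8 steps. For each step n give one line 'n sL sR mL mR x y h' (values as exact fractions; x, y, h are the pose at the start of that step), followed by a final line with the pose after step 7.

0 60/89 60/29 6210/2581 -3540/2581 3 5 S
1 3/2 15 63/4 -33/4 3 4 W
2 60 60/49 1530/49 -1500/49 2 4 N
3 6/5 30/37 261/185 -186/185 2 5 E
4 60/89 60/29 6210/2581 -3540/2581 3 5 S
5 3/2 15 63/4 -33/4 3 4 W
6 60 60/49 1530/49 -1500/49 2 4 N
7 6/5 30/37 261/185 -186/185 2 5 E
final 3 5 S

n=0: pose=(3,5,S); sL=60/89, sR=60/29; mL=6210/2581, mR=-3540/2581; mL+mR=30/29 → advance +1; mR−mL=-9750/2581 → turn -1·90°
n=1: pose=(3,4,W); sL=3/2, sR=15; mL=63/4, mR=-33/4; mL+mR=15/2 → advance +1; mR−mL=-24 → turn -1·90°
n=2: pose=(2,4,N); sL=60, sR=60/49; mL=1530/49, mR=-1500/49; mL+mR=30/49 → advance +1; mR−mL=-3030/49 → turn -1·90°
n=3: pose=(2,5,E); sL=6/5, sR=30/37; mL=261/185, mR=-186/185; mL+mR=15/37 → advance +1; mR−mL=-447/185 → turn -1·90°
n=4: pose=(3,5,S); sL=60/89, sR=60/29; mL=6210/2581, mR=-3540/2581; mL+mR=30/29 → advance +1; mR−mL=-9750/2581 → turn -1·90°
n=5: pose=(3,4,W); sL=3/2, sR=15; mL=63/4, mR=-33/4; mL+mR=15/2 → advance +1; mR−mL=-24 → turn -1·90°
n=6: pose=(2,4,N); sL=60, sR=60/49; mL=1530/49, mR=-1500/49; mL+mR=30/49 → advance +1; mR−mL=-3030/49 → turn -1·90°
n=7: pose=(2,5,E); sL=6/5, sR=30/37; mL=261/185, mR=-186/185; mL+mR=15/37 → advance +1; mR−mL=-447/185 → turn -1·90°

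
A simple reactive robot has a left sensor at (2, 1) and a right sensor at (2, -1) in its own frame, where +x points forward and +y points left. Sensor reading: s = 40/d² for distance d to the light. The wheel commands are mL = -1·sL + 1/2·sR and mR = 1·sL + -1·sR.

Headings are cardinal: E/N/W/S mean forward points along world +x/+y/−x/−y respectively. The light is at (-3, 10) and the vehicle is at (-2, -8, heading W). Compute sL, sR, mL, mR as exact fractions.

20/181 4/29 -218/5249 -144/5249

left sensor world pos  = (-4, -9); dL² = 362
right sensor world pos = (-4, -7); dR² = 290
sL = 40/362 = 20/181
sR = 40/290 = 4/29
mL = -1·sL + 1/2·sR = -218/5249
mR = 1·sL + -1·sR = -144/5249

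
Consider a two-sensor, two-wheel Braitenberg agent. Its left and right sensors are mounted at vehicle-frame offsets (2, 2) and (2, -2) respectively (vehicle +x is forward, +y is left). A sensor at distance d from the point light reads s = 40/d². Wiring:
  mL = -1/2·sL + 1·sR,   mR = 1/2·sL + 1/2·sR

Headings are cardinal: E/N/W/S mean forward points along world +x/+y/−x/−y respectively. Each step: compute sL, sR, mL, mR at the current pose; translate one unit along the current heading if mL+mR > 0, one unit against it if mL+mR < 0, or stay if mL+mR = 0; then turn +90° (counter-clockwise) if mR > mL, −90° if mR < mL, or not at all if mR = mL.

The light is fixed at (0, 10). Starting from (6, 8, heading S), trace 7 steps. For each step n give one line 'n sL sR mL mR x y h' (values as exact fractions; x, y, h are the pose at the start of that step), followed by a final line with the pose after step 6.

n=0: pose=(6,8,S); sL=1/2, sR=5/4; mL=1, mR=7/8; mL+mR=15/8 → advance +1; mR−mL=-1/8 → turn -1·90°
n=1: pose=(6,7,W); sL=40/41, sR=40/17; mL=1300/697, mR=1160/697; mL+mR=60/17 → advance +1; mR−mL=-140/697 → turn -1·90°
n=2: pose=(5,7,N); sL=4, sR=4/5; mL=-6/5, mR=12/5; mL+mR=6/5 → advance +1; mR−mL=18/5 → turn +1·90°
n=3: pose=(5,8,W); sL=8/5, sR=40/9; mL=164/45, mR=136/45; mL+mR=20/3 → advance +1; mR−mL=-28/45 → turn -1·90°
n=4: pose=(4,8,N); sL=10, sR=10/9; mL=-35/9, mR=50/9; mL+mR=5/3 → advance +1; mR−mL=85/9 → turn +1·90°
n=5: pose=(4,9,W); sL=40/13, sR=8; mL=84/13, mR=72/13; mL+mR=12 → advance +1; mR−mL=-12/13 → turn -1·90°
n=6: pose=(3,9,N); sL=20, sR=20/13; mL=-110/13, mR=140/13; mL+mR=30/13 → advance +1; mR−mL=250/13 → turn +1·90°

0 1/2 5/4 1 7/8 6 8 S
1 40/41 40/17 1300/697 1160/697 6 7 W
2 4 4/5 -6/5 12/5 5 7 N
3 8/5 40/9 164/45 136/45 5 8 W
4 10 10/9 -35/9 50/9 4 8 N
5 40/13 8 84/13 72/13 4 9 W
6 20 20/13 -110/13 140/13 3 9 N
final 3 10 W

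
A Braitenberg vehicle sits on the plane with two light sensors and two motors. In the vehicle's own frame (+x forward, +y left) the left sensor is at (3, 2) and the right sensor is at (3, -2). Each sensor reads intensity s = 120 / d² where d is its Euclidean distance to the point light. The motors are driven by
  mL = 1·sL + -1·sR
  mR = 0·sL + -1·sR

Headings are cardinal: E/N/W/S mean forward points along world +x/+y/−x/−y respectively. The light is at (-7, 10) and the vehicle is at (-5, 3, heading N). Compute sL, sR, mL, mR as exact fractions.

15/2 15/4 15/4 -15/4

left sensor world pos  = (-7, 6); dL² = 16
right sensor world pos = (-3, 6); dR² = 32
sL = 120/16 = 15/2
sR = 120/32 = 15/4
mL = 1·sL + -1·sR = 15/4
mR = 0·sL + -1·sR = -15/4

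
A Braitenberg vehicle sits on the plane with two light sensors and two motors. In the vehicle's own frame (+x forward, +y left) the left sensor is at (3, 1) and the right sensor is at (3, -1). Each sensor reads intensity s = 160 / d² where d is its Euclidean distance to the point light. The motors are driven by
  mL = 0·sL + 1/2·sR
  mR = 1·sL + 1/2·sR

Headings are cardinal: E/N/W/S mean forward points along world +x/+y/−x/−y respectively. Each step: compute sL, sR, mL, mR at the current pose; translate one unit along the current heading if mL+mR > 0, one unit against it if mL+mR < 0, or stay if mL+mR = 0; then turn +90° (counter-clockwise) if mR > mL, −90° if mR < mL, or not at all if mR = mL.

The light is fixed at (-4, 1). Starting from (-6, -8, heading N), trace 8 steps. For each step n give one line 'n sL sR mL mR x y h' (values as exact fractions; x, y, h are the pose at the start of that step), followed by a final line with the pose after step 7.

0 32/9 160/37 80/37 1904/333 -6 -8 N
1 80/53 80/37 40/37 5080/1961 -6 -7 W
2 32/25 160/137 80/137 6384/3425 -7 -7 S
3 5/2 8/5 4/5 33/10 -7 -8 E
4 32/9 160/37 80/37 1904/333 -6 -8 N
5 80/53 80/37 40/37 5080/1961 -6 -7 W
6 32/25 160/137 80/137 6384/3425 -7 -7 S
7 5/2 8/5 4/5 33/10 -7 -8 E
final -6 -8 N

n=0: pose=(-6,-8,N); sL=32/9, sR=160/37; mL=80/37, mR=1904/333; mL+mR=2624/333 → advance +1; mR−mL=32/9 → turn +1·90°
n=1: pose=(-6,-7,W); sL=80/53, sR=80/37; mL=40/37, mR=5080/1961; mL+mR=7200/1961 → advance +1; mR−mL=80/53 → turn +1·90°
n=2: pose=(-7,-7,S); sL=32/25, sR=160/137; mL=80/137, mR=6384/3425; mL+mR=8384/3425 → advance +1; mR−mL=32/25 → turn +1·90°
n=3: pose=(-7,-8,E); sL=5/2, sR=8/5; mL=4/5, mR=33/10; mL+mR=41/10 → advance +1; mR−mL=5/2 → turn +1·90°
n=4: pose=(-6,-8,N); sL=32/9, sR=160/37; mL=80/37, mR=1904/333; mL+mR=2624/333 → advance +1; mR−mL=32/9 → turn +1·90°
n=5: pose=(-6,-7,W); sL=80/53, sR=80/37; mL=40/37, mR=5080/1961; mL+mR=7200/1961 → advance +1; mR−mL=80/53 → turn +1·90°
n=6: pose=(-7,-7,S); sL=32/25, sR=160/137; mL=80/137, mR=6384/3425; mL+mR=8384/3425 → advance +1; mR−mL=32/25 → turn +1·90°
n=7: pose=(-7,-8,E); sL=5/2, sR=8/5; mL=4/5, mR=33/10; mL+mR=41/10 → advance +1; mR−mL=5/2 → turn +1·90°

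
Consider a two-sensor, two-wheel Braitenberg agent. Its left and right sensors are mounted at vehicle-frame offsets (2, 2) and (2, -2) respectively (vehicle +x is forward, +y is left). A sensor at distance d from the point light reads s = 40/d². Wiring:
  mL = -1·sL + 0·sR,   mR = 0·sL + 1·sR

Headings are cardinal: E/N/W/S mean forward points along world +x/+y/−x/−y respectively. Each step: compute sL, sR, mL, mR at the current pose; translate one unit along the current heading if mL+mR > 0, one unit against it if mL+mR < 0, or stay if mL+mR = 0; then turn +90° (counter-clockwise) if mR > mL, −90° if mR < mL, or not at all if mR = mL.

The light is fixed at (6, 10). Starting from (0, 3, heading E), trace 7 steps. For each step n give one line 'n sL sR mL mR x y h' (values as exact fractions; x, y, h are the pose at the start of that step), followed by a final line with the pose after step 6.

0 40/41 40/97 -40/41 40/97 0 3 E
1 20/53 4/5 -20/53 4/5 -1 3 N
2 8/29 40/97 -8/29 40/97 -1 4 W
3 2/5 10/41 -2/5 10/41 -2 4 S
4 8/9 8/17 -8/9 8/17 -2 5 E
5 4/13 20/29 -4/13 20/29 -3 5 N
6 40/157 8/25 -40/157 8/25 -3 6 W
final -4 6 S

n=0: pose=(0,3,E); sL=40/41, sR=40/97; mL=-40/41, mR=40/97; mL+mR=-2240/3977 → advance -1; mR−mL=5520/3977 → turn +1·90°
n=1: pose=(-1,3,N); sL=20/53, sR=4/5; mL=-20/53, mR=4/5; mL+mR=112/265 → advance +1; mR−mL=312/265 → turn +1·90°
n=2: pose=(-1,4,W); sL=8/29, sR=40/97; mL=-8/29, mR=40/97; mL+mR=384/2813 → advance +1; mR−mL=1936/2813 → turn +1·90°
n=3: pose=(-2,4,S); sL=2/5, sR=10/41; mL=-2/5, mR=10/41; mL+mR=-32/205 → advance -1; mR−mL=132/205 → turn +1·90°
n=4: pose=(-2,5,E); sL=8/9, sR=8/17; mL=-8/9, mR=8/17; mL+mR=-64/153 → advance -1; mR−mL=208/153 → turn +1·90°
n=5: pose=(-3,5,N); sL=4/13, sR=20/29; mL=-4/13, mR=20/29; mL+mR=144/377 → advance +1; mR−mL=376/377 → turn +1·90°
n=6: pose=(-3,6,W); sL=40/157, sR=8/25; mL=-40/157, mR=8/25; mL+mR=256/3925 → advance +1; mR−mL=2256/3925 → turn +1·90°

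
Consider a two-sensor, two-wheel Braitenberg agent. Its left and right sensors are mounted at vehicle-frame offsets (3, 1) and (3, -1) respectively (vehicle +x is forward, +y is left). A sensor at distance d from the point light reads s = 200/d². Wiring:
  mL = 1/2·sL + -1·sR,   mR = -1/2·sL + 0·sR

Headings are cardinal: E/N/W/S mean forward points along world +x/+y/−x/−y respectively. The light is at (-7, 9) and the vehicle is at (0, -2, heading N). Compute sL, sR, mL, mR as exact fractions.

2 25/16 -9/16 -1

left sensor world pos  = (-1, 1); dL² = 100
right sensor world pos = (1, 1); dR² = 128
sL = 200/100 = 2
sR = 200/128 = 25/16
mL = 1/2·sL + -1·sR = -9/16
mR = -1/2·sL + 0·sR = -1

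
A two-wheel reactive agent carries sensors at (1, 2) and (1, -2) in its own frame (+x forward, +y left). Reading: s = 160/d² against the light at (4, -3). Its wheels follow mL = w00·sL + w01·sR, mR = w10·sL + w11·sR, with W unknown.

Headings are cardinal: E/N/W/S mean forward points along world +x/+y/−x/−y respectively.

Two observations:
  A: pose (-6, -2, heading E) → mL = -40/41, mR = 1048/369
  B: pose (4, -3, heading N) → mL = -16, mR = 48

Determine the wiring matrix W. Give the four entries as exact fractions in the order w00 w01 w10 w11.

0 -1/2 1/2 1

obs A: pose=(-6,-2,E) → sL=16/9, sR=80/41, mL=-40/41, mR=1048/369
obs B: pose=(4,-3,N) → sL=32, sR=32, mL=-16, mR=48
sensor matrix S = [[16/9, 80/41], [32, 32]]; det S = -2048/369
solve [mL_A; mL_B] = S·[w00; w01] and [mR_A; mR_B] = S·[w10; w11]:
  w00 = 0, w01 = -1/2, w10 = 1/2, w11 = 1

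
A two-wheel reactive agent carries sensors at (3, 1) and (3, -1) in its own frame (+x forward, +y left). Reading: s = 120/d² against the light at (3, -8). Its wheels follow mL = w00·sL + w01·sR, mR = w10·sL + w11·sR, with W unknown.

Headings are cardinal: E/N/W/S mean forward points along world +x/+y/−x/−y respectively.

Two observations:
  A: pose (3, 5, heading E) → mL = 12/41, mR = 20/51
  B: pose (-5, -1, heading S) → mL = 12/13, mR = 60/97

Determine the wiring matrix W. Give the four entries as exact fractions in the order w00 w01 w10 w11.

1/2 0 0 1/2

obs A: pose=(3,5,E) → sL=24/41, sR=40/51, mL=12/41, mR=20/51
obs B: pose=(-5,-1,S) → sL=24/13, sR=120/97, mL=12/13, mR=60/97
sensor matrix S = [[24/41, 40/51], [24/13, 120/97]]; det S = -636160/878917
solve [mL_A; mL_B] = S·[w00; w01] and [mR_A; mR_B] = S·[w10; w11]:
  w00 = 1/2, w01 = 0, w10 = 0, w11 = 1/2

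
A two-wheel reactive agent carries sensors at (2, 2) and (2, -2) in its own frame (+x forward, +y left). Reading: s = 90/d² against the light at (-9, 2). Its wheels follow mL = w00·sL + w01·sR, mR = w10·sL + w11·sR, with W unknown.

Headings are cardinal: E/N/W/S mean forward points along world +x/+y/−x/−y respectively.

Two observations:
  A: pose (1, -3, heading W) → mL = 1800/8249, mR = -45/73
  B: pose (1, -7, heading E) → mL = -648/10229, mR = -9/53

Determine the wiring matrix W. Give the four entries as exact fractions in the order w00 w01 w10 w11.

obs A: pose=(1,-3,W) → sL=90/113, sR=90/73, mL=1800/8249, mR=-45/73
obs B: pose=(1,-7,E) → sL=90/193, sR=18/53, mL=-648/10229, mR=-9/53
sensor matrix S = [[90/113, 90/73], [90/193, 18/53]]; det S = -25686720/84379021
solve [mL_A; mL_B] = S·[w00; w01] and [mR_A; mR_B] = S·[w10; w11]:
  w00 = -1/2, w01 = 1/2, w10 = 0, w11 = -1/2

-1/2 1/2 0 -1/2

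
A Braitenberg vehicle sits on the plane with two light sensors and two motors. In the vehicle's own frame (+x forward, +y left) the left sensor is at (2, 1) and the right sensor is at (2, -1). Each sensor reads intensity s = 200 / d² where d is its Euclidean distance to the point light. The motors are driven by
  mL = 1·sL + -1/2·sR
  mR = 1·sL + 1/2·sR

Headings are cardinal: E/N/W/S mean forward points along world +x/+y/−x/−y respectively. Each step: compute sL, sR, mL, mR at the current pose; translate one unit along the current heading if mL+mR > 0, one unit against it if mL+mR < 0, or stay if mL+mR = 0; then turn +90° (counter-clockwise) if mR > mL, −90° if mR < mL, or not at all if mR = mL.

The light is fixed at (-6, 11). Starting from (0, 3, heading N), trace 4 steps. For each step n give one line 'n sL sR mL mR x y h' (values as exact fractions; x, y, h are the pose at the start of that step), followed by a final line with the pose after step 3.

0 200/61 40/17 2180/1037 4620/1037 0 3 N
1 5/2 50/13 15/26 115/26 0 4 W
2 200/117 200/97 7700/11349 31100/11349 -1 4 S
3 100/49 20/13 810/637 1790/637 -1 3 E
final 0 3 N

n=0: pose=(0,3,N); sL=200/61, sR=40/17; mL=2180/1037, mR=4620/1037; mL+mR=400/61 → advance +1; mR−mL=40/17 → turn +1·90°
n=1: pose=(0,4,W); sL=5/2, sR=50/13; mL=15/26, mR=115/26; mL+mR=5 → advance +1; mR−mL=50/13 → turn +1·90°
n=2: pose=(-1,4,S); sL=200/117, sR=200/97; mL=7700/11349, mR=31100/11349; mL+mR=400/117 → advance +1; mR−mL=200/97 → turn +1·90°
n=3: pose=(-1,3,E); sL=100/49, sR=20/13; mL=810/637, mR=1790/637; mL+mR=200/49 → advance +1; mR−mL=20/13 → turn +1·90°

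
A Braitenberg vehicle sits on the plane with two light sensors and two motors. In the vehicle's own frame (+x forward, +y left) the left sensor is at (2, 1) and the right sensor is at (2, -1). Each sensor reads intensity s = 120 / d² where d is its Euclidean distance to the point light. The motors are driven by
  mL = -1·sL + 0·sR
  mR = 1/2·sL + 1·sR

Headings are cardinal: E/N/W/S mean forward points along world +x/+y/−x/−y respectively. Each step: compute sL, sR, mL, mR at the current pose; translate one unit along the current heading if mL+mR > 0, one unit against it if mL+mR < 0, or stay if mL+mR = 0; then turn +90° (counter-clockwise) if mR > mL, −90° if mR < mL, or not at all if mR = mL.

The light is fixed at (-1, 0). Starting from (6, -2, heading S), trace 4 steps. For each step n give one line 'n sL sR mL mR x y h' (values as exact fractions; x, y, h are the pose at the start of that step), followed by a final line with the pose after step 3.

0 3/2 30/13 -3/2 159/52 6 -2 S
1 24/17 120/97 -24/17 3204/1649 6 -3 E
2 12/5 60/41 -12/5 546/205 7 -3 N
3 8/3 120/37 -8/3 508/111 7 -2 W
final 6 -2 S

n=0: pose=(6,-2,S); sL=3/2, sR=30/13; mL=-3/2, mR=159/52; mL+mR=81/52 → advance +1; mR−mL=237/52 → turn +1·90°
n=1: pose=(6,-3,E); sL=24/17, sR=120/97; mL=-24/17, mR=3204/1649; mL+mR=876/1649 → advance +1; mR−mL=5532/1649 → turn +1·90°
n=2: pose=(7,-3,N); sL=12/5, sR=60/41; mL=-12/5, mR=546/205; mL+mR=54/205 → advance +1; mR−mL=1038/205 → turn +1·90°
n=3: pose=(7,-2,W); sL=8/3, sR=120/37; mL=-8/3, mR=508/111; mL+mR=212/111 → advance +1; mR−mL=268/37 → turn +1·90°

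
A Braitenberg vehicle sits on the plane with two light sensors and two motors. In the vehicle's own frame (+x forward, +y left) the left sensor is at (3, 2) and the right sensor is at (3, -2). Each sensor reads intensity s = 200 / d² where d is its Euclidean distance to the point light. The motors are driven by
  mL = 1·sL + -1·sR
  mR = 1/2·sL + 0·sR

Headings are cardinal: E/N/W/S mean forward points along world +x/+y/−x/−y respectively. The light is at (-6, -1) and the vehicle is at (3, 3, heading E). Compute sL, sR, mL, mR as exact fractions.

left sensor world pos  = (6, 5); dL² = 180
right sensor world pos = (6, 1); dR² = 148
sL = 200/180 = 10/9
sR = 200/148 = 50/37
mL = 1·sL + -1·sR = -80/333
mR = 1/2·sL + 0·sR = 5/9

10/9 50/37 -80/333 5/9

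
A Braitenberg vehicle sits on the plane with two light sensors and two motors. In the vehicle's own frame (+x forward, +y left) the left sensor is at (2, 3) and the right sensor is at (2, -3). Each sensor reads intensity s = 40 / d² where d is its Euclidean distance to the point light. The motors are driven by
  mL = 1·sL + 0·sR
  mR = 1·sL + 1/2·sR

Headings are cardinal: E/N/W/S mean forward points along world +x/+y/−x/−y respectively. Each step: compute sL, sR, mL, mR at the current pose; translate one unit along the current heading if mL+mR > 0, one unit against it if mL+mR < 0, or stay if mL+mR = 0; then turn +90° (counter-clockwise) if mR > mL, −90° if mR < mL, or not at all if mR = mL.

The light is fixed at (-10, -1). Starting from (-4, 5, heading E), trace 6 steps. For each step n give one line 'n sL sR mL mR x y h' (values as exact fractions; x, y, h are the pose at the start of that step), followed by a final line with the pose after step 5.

n=0: pose=(-4,5,E); sL=8/29, sR=40/73; mL=8/29, mR=1164/2117; mL+mR=1748/2117 → advance +1; mR−mL=20/73 → turn +1·90°
n=1: pose=(-3,5,N); sL=1/2, sR=10/41; mL=1/2, mR=51/82; mL+mR=46/41 → advance +1; mR−mL=5/41 → turn +1·90°
n=2: pose=(-3,6,W); sL=40/41, sR=8/25; mL=40/41, mR=1164/1025; mL+mR=2164/1025 → advance +1; mR−mL=4/25 → turn +1·90°
n=3: pose=(-4,6,S); sL=20/53, sR=20/17; mL=20/53, mR=870/901; mL+mR=1210/901 → advance +1; mR−mL=10/17 → turn +1·90°
n=4: pose=(-4,5,E); sL=8/29, sR=40/73; mL=8/29, mR=1164/2117; mL+mR=1748/2117 → advance +1; mR−mL=20/73 → turn +1·90°
n=5: pose=(-3,5,N); sL=1/2, sR=10/41; mL=1/2, mR=51/82; mL+mR=46/41 → advance +1; mR−mL=5/41 → turn +1·90°

0 8/29 40/73 8/29 1164/2117 -4 5 E
1 1/2 10/41 1/2 51/82 -3 5 N
2 40/41 8/25 40/41 1164/1025 -3 6 W
3 20/53 20/17 20/53 870/901 -4 6 S
4 8/29 40/73 8/29 1164/2117 -4 5 E
5 1/2 10/41 1/2 51/82 -3 5 N
final -3 6 W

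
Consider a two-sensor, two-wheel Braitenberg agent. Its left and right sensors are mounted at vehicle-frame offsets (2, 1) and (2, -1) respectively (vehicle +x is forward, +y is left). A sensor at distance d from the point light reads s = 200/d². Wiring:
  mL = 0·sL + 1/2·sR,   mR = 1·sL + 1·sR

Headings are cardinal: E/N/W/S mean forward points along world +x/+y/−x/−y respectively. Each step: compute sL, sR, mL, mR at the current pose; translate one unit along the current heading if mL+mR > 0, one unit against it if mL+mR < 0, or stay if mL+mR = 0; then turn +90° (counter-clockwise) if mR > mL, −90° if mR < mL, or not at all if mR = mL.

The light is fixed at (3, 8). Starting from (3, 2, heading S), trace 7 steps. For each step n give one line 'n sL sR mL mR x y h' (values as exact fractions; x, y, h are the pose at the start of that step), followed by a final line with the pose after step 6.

0 40/13 40/13 20/13 80/13 3 2 S
1 5 50/17 25/17 135/17 3 1 E
2 8 200/29 100/29 432/29 4 1 N
3 4 100/13 50/13 152/13 4 2 W
4 40/13 40/13 20/13 80/13 3 2 S
5 5 50/17 25/17 135/17 3 1 E
6 8 200/29 100/29 432/29 4 1 N
final 4 2 W

n=0: pose=(3,2,S); sL=40/13, sR=40/13; mL=20/13, mR=80/13; mL+mR=100/13 → advance +1; mR−mL=60/13 → turn +1·90°
n=1: pose=(3,1,E); sL=5, sR=50/17; mL=25/17, mR=135/17; mL+mR=160/17 → advance +1; mR−mL=110/17 → turn +1·90°
n=2: pose=(4,1,N); sL=8, sR=200/29; mL=100/29, mR=432/29; mL+mR=532/29 → advance +1; mR−mL=332/29 → turn +1·90°
n=3: pose=(4,2,W); sL=4, sR=100/13; mL=50/13, mR=152/13; mL+mR=202/13 → advance +1; mR−mL=102/13 → turn +1·90°
n=4: pose=(3,2,S); sL=40/13, sR=40/13; mL=20/13, mR=80/13; mL+mR=100/13 → advance +1; mR−mL=60/13 → turn +1·90°
n=5: pose=(3,1,E); sL=5, sR=50/17; mL=25/17, mR=135/17; mL+mR=160/17 → advance +1; mR−mL=110/17 → turn +1·90°
n=6: pose=(4,1,N); sL=8, sR=200/29; mL=100/29, mR=432/29; mL+mR=532/29 → advance +1; mR−mL=332/29 → turn +1·90°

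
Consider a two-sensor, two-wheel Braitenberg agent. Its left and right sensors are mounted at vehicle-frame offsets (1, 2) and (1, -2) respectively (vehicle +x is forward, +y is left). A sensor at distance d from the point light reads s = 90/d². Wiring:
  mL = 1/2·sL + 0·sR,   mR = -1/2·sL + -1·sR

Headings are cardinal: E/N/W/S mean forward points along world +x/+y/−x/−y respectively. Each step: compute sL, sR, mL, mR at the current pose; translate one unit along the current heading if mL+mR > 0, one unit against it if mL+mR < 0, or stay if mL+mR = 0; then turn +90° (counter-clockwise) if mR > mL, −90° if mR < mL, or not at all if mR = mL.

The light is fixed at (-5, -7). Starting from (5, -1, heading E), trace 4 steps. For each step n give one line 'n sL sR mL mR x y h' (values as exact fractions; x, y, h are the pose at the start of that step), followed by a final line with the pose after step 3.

n=0: pose=(5,-1,E); sL=18/37, sR=90/137; mL=9/37, mR=-4563/5069; mL+mR=-90/137 → advance -1; mR−mL=-5796/5069 → turn -1·90°
n=1: pose=(4,-1,S); sL=45/73, sR=45/37; mL=45/146, mR=-8235/5402; mL+mR=-45/37 → advance -1; mR−mL=-4950/2701 → turn -1·90°
n=2: pose=(4,0,W); sL=90/89, sR=18/29; mL=45/89, mR=-2907/2581; mL+mR=-18/29 → advance -1; mR−mL=-4212/2581 → turn -1·90°
n=3: pose=(5,0,N); sL=45/64, sR=45/104; mL=45/128, mR=-1305/1664; mL+mR=-45/104 → advance -1; mR−mL=-945/832 → turn -1·90°

0 18/37 90/137 9/37 -4563/5069 5 -1 E
1 45/73 45/37 45/146 -8235/5402 4 -1 S
2 90/89 18/29 45/89 -2907/2581 4 0 W
3 45/64 45/104 45/128 -1305/1664 5 0 N
final 5 -1 E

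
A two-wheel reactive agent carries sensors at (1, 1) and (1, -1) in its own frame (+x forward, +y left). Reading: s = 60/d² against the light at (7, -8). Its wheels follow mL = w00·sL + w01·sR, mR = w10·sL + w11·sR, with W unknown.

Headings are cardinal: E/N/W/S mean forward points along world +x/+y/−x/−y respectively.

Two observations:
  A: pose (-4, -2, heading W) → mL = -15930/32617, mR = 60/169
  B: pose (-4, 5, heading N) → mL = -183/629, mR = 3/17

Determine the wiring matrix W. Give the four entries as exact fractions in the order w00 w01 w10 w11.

-1/2 -1 1 0

obs A: pose=(-4,-2,W) → sL=60/169, sR=60/193, mL=-15930/32617, mR=60/169
obs B: pose=(-4,5,N) → sL=3/17, sR=15/74, mL=-183/629, mR=3/17
sensor matrix S = [[60/169, 60/193], [3/17, 15/74]]; det S = 350910/20516093
solve [mL_A; mL_B] = S·[w00; w01] and [mR_A; mR_B] = S·[w10; w11]:
  w00 = -1/2, w01 = -1, w10 = 1, w11 = 0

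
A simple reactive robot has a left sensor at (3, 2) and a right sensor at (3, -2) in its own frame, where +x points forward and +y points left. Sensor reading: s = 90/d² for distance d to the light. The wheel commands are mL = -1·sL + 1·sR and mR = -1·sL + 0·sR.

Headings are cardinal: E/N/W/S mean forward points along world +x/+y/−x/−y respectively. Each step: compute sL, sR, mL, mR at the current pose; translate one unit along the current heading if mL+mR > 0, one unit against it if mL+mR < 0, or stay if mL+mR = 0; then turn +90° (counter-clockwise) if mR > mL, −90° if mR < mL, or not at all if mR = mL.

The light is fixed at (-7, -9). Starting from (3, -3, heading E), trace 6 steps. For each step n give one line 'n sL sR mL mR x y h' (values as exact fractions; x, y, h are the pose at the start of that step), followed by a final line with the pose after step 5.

0 90/233 18/37 864/8621 -90/233 3 -3 E
1 9/13 45/29 324/377 -9/13 2 -3 S
2 2 18/17 -16/17 -2 2 -4 W
3 45/64 45/104 -225/832 -45/64 3 -4 N
4 18/41 90/173 576/7093 -18/41 3 -5 E
5 45/61 9/5 324/305 -45/61 2 -5 S
final 2 -6 W

n=0: pose=(3,-3,E); sL=90/233, sR=18/37; mL=864/8621, mR=-90/233; mL+mR=-2466/8621 → advance -1; mR−mL=-18/37 → turn -1·90°
n=1: pose=(2,-3,S); sL=9/13, sR=45/29; mL=324/377, mR=-9/13; mL+mR=63/377 → advance +1; mR−mL=-45/29 → turn -1·90°
n=2: pose=(2,-4,W); sL=2, sR=18/17; mL=-16/17, mR=-2; mL+mR=-50/17 → advance -1; mR−mL=-18/17 → turn -1·90°
n=3: pose=(3,-4,N); sL=45/64, sR=45/104; mL=-225/832, mR=-45/64; mL+mR=-405/416 → advance -1; mR−mL=-45/104 → turn -1·90°
n=4: pose=(3,-5,E); sL=18/41, sR=90/173; mL=576/7093, mR=-18/41; mL+mR=-2538/7093 → advance -1; mR−mL=-90/173 → turn -1·90°
n=5: pose=(2,-5,S); sL=45/61, sR=9/5; mL=324/305, mR=-45/61; mL+mR=99/305 → advance +1; mR−mL=-9/5 → turn -1·90°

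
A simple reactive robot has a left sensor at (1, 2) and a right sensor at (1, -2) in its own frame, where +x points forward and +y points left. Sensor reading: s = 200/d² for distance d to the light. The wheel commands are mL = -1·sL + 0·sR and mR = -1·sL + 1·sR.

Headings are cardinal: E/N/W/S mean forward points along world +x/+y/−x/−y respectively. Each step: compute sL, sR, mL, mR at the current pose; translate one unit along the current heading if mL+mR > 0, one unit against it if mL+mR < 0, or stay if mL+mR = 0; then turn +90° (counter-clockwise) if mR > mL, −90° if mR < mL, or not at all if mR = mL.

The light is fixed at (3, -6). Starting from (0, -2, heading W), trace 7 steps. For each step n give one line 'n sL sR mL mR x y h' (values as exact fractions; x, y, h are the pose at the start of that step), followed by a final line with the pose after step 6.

n=0: pose=(0,-2,W); sL=10, sR=50/13; mL=-10, mR=-80/13; mL+mR=-210/13 → advance -1; mR−mL=50/13 → turn +1·90°
n=1: pose=(1,-2,S); sL=200/9, sR=8; mL=-200/9, mR=-128/9; mL+mR=-328/9 → advance -1; mR−mL=8 → turn +1·90°
n=2: pose=(1,-1,E); sL=4, sR=20; mL=-4, mR=16; mL+mR=12 → advance +1; mR−mL=20 → turn +1·90°
n=3: pose=(2,-1,N); sL=40/9, sR=200/37; mL=-40/9, mR=320/333; mL+mR=-1160/333 → advance -1; mR−mL=200/37 → turn +1·90°
n=4: pose=(2,-2,W); sL=25, sR=5; mL=-25, mR=-20; mL+mR=-45 → advance -1; mR−mL=5 → turn +1·90°
n=5: pose=(3,-2,S); sL=200/13, sR=200/13; mL=-200/13, mR=0; mL+mR=-200/13 → advance -1; mR−mL=200/13 → turn +1·90°
n=6: pose=(3,-1,E); sL=4, sR=20; mL=-4, mR=16; mL+mR=12 → advance +1; mR−mL=20 → turn +1·90°

0 10 50/13 -10 -80/13 0 -2 W
1 200/9 8 -200/9 -128/9 1 -2 S
2 4 20 -4 16 1 -1 E
3 40/9 200/37 -40/9 320/333 2 -1 N
4 25 5 -25 -20 2 -2 W
5 200/13 200/13 -200/13 0 3 -2 S
6 4 20 -4 16 3 -1 E
final 4 -1 N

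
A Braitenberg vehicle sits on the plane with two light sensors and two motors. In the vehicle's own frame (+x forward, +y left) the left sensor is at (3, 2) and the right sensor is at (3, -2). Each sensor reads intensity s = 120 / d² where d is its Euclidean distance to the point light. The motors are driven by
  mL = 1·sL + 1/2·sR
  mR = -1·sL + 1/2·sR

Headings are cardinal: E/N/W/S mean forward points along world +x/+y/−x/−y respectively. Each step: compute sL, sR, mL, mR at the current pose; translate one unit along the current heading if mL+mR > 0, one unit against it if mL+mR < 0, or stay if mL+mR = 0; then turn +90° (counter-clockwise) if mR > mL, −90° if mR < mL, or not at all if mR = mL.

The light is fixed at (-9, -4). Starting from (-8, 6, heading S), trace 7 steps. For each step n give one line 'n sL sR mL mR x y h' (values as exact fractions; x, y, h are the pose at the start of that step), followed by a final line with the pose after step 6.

0 60/29 12/5 474/145 -126/145 -8 6 S
1 120/53 24/25 3636/1325 -2364/1325 -8 5 W
2 30/37 30/37 45/37 -15/37 -9 5 N
3 40/51 120/73 5980/3723 140/3723 -9 6 E
4 60/29 12/5 474/145 -126/145 -8 6 S
5 120/53 24/25 3636/1325 -2364/1325 -8 5 W
6 30/37 30/37 45/37 -15/37 -9 5 N
final -9 6 E

n=0: pose=(-8,6,S); sL=60/29, sR=12/5; mL=474/145, mR=-126/145; mL+mR=12/5 → advance +1; mR−mL=-120/29 → turn -1·90°
n=1: pose=(-8,5,W); sL=120/53, sR=24/25; mL=3636/1325, mR=-2364/1325; mL+mR=24/25 → advance +1; mR−mL=-240/53 → turn -1·90°
n=2: pose=(-9,5,N); sL=30/37, sR=30/37; mL=45/37, mR=-15/37; mL+mR=30/37 → advance +1; mR−mL=-60/37 → turn -1·90°
n=3: pose=(-9,6,E); sL=40/51, sR=120/73; mL=5980/3723, mR=140/3723; mL+mR=120/73 → advance +1; mR−mL=-80/51 → turn -1·90°
n=4: pose=(-8,6,S); sL=60/29, sR=12/5; mL=474/145, mR=-126/145; mL+mR=12/5 → advance +1; mR−mL=-120/29 → turn -1·90°
n=5: pose=(-8,5,W); sL=120/53, sR=24/25; mL=3636/1325, mR=-2364/1325; mL+mR=24/25 → advance +1; mR−mL=-240/53 → turn -1·90°
n=6: pose=(-9,5,N); sL=30/37, sR=30/37; mL=45/37, mR=-15/37; mL+mR=30/37 → advance +1; mR−mL=-60/37 → turn -1·90°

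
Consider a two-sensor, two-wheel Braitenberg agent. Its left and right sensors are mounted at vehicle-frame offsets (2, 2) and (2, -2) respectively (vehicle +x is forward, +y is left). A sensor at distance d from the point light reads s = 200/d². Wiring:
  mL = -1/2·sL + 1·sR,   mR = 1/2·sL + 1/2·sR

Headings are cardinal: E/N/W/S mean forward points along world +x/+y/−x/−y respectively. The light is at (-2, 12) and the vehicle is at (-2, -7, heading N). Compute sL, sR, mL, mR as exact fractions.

left sensor world pos  = (-4, -5); dL² = 293
right sensor world pos = (0, -5); dR² = 293
sL = 200/293 = 200/293
sR = 200/293 = 200/293
mL = -1/2·sL + 1·sR = 100/293
mR = 1/2·sL + 1/2·sR = 200/293

200/293 200/293 100/293 200/293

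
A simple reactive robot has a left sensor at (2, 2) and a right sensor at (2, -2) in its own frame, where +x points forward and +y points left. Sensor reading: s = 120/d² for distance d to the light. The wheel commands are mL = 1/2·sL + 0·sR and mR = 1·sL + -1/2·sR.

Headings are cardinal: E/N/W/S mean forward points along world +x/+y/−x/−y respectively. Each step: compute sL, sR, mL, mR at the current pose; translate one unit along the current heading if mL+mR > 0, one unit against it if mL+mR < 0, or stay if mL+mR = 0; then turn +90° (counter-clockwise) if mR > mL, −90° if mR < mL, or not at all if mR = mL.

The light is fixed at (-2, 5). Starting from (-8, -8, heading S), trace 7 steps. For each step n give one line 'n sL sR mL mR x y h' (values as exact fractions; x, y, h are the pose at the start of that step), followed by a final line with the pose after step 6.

n=0: pose=(-8,-8,S); sL=120/241, sR=120/289; mL=60/241, mR=20220/69649; mL+mR=37560/69649 → advance +1; mR−mL=2880/69649 → turn +1·90°
n=1: pose=(-8,-9,E); sL=3/4, sR=15/34; mL=3/8, mR=9/17; mL+mR=123/136 → advance +1; mR−mL=21/136 → turn +1·90°
n=2: pose=(-7,-9,N); sL=120/193, sR=40/51; mL=60/193, mR=2260/9843; mL+mR=5320/9843 → advance +1; mR−mL=-800/9843 → turn -1·90°
n=3: pose=(-7,-8,E); sL=12/13, sR=20/39; mL=6/13, mR=2/3; mL+mR=44/39 → advance +1; mR−mL=8/39 → turn +1·90°
n=4: pose=(-6,-8,N); sL=120/157, sR=24/25; mL=60/157, mR=1116/3925; mL+mR=2616/3925 → advance +1; mR−mL=-384/3925 → turn -1·90°
n=5: pose=(-6,-7,E); sL=15/13, sR=3/5; mL=15/26, mR=111/130; mL+mR=93/65 → advance +1; mR−mL=18/65 → turn +1·90°
n=6: pose=(-5,-7,N); sL=24/25, sR=120/101; mL=12/25, mR=924/2525; mL+mR=2136/2525 → advance +1; mR−mL=-288/2525 → turn -1·90°

0 120/241 120/289 60/241 20220/69649 -8 -8 S
1 3/4 15/34 3/8 9/17 -8 -9 E
2 120/193 40/51 60/193 2260/9843 -7 -9 N
3 12/13 20/39 6/13 2/3 -7 -8 E
4 120/157 24/25 60/157 1116/3925 -6 -8 N
5 15/13 3/5 15/26 111/130 -6 -7 E
6 24/25 120/101 12/25 924/2525 -5 -7 N
final -5 -6 E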